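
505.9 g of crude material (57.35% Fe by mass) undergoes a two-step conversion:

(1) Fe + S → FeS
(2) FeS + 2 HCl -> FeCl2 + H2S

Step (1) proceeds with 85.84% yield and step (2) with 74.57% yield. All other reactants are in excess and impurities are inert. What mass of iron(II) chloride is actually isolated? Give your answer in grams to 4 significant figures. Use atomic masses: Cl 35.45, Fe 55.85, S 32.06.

421.5 g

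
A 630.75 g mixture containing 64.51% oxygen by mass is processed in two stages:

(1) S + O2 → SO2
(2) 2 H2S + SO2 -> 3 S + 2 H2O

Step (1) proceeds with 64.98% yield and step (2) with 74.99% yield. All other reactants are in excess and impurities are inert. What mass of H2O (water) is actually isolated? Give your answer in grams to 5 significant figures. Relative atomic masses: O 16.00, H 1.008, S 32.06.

Pure O2 = 630.75 × 0.6451 = 406.897 g.
M(O2) = 2(16.00) = 32.00 g/mol.
M(H2O) = 2(1.008) + 16.00 = 18.016 g/mol.
n(O2) = 406.897 / 32.00 = 12.7155 mol.
Step 1 (O2:SO2 = 1:1): theoretical n(SO2) = 12.7155 mol; at 64.98% yield, n(SO2) = 8.26255 mol.
Step 2 (SO2:H2O = 1:2): theoretical n(H2O) = 16.5251 mol, so theoretical mass = 16.5251 × 18.016 = 297.716 g.
At 74.99% yield, actual mass of H2O = 297.716 × 0.7499 = 223.257 g.

223.26 g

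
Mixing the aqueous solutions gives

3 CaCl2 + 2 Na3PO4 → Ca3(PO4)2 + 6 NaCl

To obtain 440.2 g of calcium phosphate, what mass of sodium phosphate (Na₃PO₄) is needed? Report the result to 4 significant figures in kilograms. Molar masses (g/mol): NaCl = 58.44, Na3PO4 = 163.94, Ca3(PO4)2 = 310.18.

0.4653 kg

n(Ca3(PO4)2) = 440.20 g / 310.18 g/mol = 1.4192 mol.
From the equation the Ca3(PO4)2:Na3PO4 mole ratio is 1:2, so n(Na3PO4) = 1.4192 × 2/1 = 2.8384 mol.
Mass of Na3PO4 = 2.8384 mol × 163.94 g/mol = 465.32 g.
Converting to kg: 465.32 g = 0.4653 kg.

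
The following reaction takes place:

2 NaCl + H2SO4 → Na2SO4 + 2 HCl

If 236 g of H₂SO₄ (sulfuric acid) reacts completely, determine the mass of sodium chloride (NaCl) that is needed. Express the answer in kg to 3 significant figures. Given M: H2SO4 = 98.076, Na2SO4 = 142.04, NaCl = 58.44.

0.281 kg

n(H2SO4) = 236.0 g / 98.076 g/mol = 2.406 mol.
From the equation the H2SO4:NaCl mole ratio is 1:2, so n(NaCl) = 2.406 × 2/1 = 4.813 mol.
Mass of NaCl = 4.813 mol × 58.44 g/mol = 281.2 g.
Converting to kg: 281.2 g = 0.281 kg.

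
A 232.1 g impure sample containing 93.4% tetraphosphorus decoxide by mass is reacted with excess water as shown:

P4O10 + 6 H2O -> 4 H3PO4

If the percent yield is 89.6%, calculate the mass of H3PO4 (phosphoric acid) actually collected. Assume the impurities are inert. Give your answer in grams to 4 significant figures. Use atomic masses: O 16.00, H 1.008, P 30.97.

Pure P4O10 available = 232.1 g × 0.934 = 216.78 g.
M(P4O10) = 4(30.97) + 10(16.00) = 283.88 g/mol.
M(H3PO4) = 3(1.008) + 30.97 + 4(16.00) = 97.994 g/mol.
n(P4O10) = 216.78 g / 283.88 g/mol = 0.76364 mol.
From the equation the P4O10:H3PO4 mole ratio is 1:4, so n(H3PO4) = 0.76364 × 4/1 = 3.0545 mol.
Mass of H3PO4 = 3.0545 mol × 97.994 g/mol = 299.33 g.
Actual mass collected = 299.33 g × 0.896 = 268.20 g.

268.2 g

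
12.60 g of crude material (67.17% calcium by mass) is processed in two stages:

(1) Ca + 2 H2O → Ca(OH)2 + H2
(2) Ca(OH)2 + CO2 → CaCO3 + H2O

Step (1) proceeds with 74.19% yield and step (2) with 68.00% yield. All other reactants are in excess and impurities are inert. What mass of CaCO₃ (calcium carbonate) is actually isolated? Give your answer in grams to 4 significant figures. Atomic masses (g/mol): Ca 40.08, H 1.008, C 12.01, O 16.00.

10.66 g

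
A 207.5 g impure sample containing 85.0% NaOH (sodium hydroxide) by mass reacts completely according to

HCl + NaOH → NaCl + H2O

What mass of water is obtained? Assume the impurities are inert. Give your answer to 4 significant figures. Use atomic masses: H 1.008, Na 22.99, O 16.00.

Mass of pure NaOH = 207.5 g × 0.850 = 176.38 g.
M(NaOH) = 22.99 + 16.00 + 1.008 = 39.998 g/mol.
M(H2O) = 2(1.008) + 16.00 = 18.016 g/mol.
n(NaOH) = 176.38 g / 39.998 g/mol = 4.4096 mol.
From the equation the NaOH:H2O mole ratio is 1:1, so n(H2O) = 4.4096 × 1/1 = 4.4096 mol.
Mass of H2O = 4.4096 mol × 18.016 g/mol = 79.443 g.

79.44 g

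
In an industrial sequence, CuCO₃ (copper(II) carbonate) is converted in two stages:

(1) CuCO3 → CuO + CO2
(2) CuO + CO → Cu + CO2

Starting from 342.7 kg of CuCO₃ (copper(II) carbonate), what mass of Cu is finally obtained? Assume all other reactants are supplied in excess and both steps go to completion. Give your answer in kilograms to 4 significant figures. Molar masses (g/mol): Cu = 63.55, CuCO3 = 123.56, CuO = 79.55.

176.3 kg

342.7 kg = 342700 g.
n(CuCO3) = 342700 / 123.56 = 2773.6 mol.
Step 1 gives a 1:1 ratio of CuCO3 to CuO, so n(CuO) = 2773.6 mol.
In step 2 the CuO:Cu ratio is 1:1, so n(Cu) = 2773.6 mol.
Mass of Cu = 2773.6 × 63.55 = 176260 g = 176.3 kg.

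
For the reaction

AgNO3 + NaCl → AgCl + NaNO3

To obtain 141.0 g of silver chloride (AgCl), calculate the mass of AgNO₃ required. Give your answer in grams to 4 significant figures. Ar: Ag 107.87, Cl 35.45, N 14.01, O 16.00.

167.1 g

M(AgCl) = 107.87 + 35.45 = 143.32 g/mol.
M(AgNO3) = 107.87 + 14.01 + 3(16.00) = 169.88 g/mol.
n(AgCl) = 141.00 g / 143.32 g/mol = 0.98381 mol.
From the equation the AgCl:AgNO3 mole ratio is 1:1, so n(AgNO3) = 0.98381 × 1/1 = 0.98381 mol.
Mass of AgNO3 = 0.98381 mol × 169.88 g/mol = 167.13 g.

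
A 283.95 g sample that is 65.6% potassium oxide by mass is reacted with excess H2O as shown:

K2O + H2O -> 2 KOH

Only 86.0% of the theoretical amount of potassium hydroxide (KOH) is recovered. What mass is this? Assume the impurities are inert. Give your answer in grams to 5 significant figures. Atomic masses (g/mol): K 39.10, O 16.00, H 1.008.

Pure K2O available = 283.95 g × 0.656 = 186.271 g.
M(K2O) = 2(39.10) + 16.00 = 94.20 g/mol.
M(KOH) = 39.10 + 16.00 + 1.008 = 56.108 g/mol.
n(K2O) = 186.271 g / 94.20 g/mol = 1.97740 mol.
From the equation the K2O:KOH mole ratio is 1:2, so n(KOH) = 1.97740 × 2/1 = 3.95480 mol.
Mass of KOH = 3.95480 mol × 56.108 g/mol = 221.896 g.
Actual mass collected = 221.896 g × 0.860 = 190.831 g.

190.83 g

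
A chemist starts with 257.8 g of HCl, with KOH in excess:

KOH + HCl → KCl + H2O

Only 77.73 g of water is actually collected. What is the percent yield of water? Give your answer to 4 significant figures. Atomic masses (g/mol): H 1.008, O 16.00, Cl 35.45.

61.02 %

M(HCl) = 1.008 + 35.45 = 36.458 g/mol.
M(H2O) = 2(1.008) + 16.00 = 18.016 g/mol.
n(HCl) = 257.80 g / 36.458 g/mol = 7.0712 mol.
From the equation the HCl:H2O mole ratio is 1:1, so n(H2O) = 7.0712 × 1/1 = 7.0712 mol.
Mass of H2O = 7.0712 mol × 18.016 g/mol = 127.39 g.
This is the theoretical yield. Percent yield = 77.73 g / 127.39 g × 100% = 61.016%.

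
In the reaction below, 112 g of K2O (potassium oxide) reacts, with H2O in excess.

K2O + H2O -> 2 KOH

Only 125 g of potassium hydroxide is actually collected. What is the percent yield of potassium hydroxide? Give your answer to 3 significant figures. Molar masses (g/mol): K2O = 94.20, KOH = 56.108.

n(K2O) = 112.0 g / 94.20 g/mol = 1.189 mol.
From the equation the K2O:KOH mole ratio is 1:2, so n(KOH) = 1.189 × 2/1 = 2.378 mol.
Mass of KOH = 2.378 mol × 56.108 g/mol = 133.4 g.
This is the theoretical yield. Percent yield = 125 g / 133.4 g × 100% = 93.69%.

93.7 %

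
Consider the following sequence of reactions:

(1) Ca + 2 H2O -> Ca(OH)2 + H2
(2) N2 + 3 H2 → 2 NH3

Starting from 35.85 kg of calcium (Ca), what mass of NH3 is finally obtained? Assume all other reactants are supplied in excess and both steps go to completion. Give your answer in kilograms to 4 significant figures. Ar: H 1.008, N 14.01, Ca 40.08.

M(Ca) = 40.08 g/mol.
M(NH3) = 14.01 + 3(1.008) = 17.034 g/mol.
35.85 kg = 35850 g.
n(Ca) = 35850 / 40.08 = 894.46 mol.
Step 1 gives a 1:1 ratio of Ca to H2, so n(H2) = 894.46 mol.
In step 2 the H2:NH3 ratio is 3:2, so n(NH3) = 596.31 mol.
Mass of NH3 = 596.31 × 17.034 = 10158 g = 10.16 kg.

10.16 kg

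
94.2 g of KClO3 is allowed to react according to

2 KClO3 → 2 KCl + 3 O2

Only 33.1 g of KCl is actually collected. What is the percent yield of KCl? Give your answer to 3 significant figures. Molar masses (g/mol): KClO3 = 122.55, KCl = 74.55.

n(KClO3) = 94.20 g / 122.55 g/mol = 0.7687 mol.
From the equation the KClO3:KCl mole ratio is 2:2, so n(KCl) = 0.7687 × 2/2 = 0.7687 mol.
Mass of KCl = 0.7687 mol × 74.55 g/mol = 57.30 g.
This is the theoretical yield. Percent yield = 33.1 g / 57.30 g × 100% = 57.76%.

57.8 %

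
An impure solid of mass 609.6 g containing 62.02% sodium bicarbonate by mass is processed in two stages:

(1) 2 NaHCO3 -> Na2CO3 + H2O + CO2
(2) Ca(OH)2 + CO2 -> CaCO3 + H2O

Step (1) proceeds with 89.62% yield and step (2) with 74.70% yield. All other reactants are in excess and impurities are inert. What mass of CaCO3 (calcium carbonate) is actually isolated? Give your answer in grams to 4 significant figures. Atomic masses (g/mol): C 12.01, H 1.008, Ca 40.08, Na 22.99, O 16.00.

150.8 g

Pure NaHCO3 = 609.6 × 0.6202 = 378.07 g.
M(NaHCO3) = 22.99 + 1.008 + 12.01 + 3(16.00) = 84.008 g/mol.
M(CaCO3) = 40.08 + 12.01 + 3(16.00) = 100.09 g/mol.
n(NaHCO3) = 378.07 / 84.008 = 4.5005 mol.
Step 1 (NaHCO3:CO2 = 2:1): theoretical n(CO2) = 2.2502 mol; at 89.62% yield, n(CO2) = 2.0167 mol.
Step 2 (CO2:CaCO3 = 1:1): theoretical n(CaCO3) = 2.0167 mol, so theoretical mass = 2.0167 × 100.09 = 201.85 g.
At 74.70% yield, actual mass of CaCO3 = 201.85 × 0.7470 = 150.78 g.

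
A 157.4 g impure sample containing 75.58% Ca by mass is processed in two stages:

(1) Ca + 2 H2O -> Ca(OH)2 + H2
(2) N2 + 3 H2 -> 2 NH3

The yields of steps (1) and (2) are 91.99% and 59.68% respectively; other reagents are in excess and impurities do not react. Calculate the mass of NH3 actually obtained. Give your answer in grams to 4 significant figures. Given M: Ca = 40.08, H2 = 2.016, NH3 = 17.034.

Pure Ca = 157.4 × 0.7558 = 118.96 g.
n(Ca) = 118.96 / 40.08 = 2.9681 mol.
Step 1 (Ca:H2 = 1:1): theoretical n(H2) = 2.9681 mol; at 91.99% yield, n(H2) = 2.7304 mol.
Step 2 (H2:NH3 = 3:2): theoretical n(NH3) = 1.8203 mol, so theoretical mass = 1.8203 × 17.034 = 31.006 g.
At 59.68% yield, actual mass of NH3 = 31.006 × 0.5968 = 18.505 g.

18.50 g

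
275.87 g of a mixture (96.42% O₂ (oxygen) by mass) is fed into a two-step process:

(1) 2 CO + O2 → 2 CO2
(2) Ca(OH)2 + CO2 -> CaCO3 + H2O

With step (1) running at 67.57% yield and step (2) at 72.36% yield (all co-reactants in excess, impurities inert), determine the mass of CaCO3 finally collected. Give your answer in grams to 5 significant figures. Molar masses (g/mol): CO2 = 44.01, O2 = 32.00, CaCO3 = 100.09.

813.57 g

Pure O2 = 275.87 × 0.9642 = 265.994 g.
n(O2) = 265.994 / 32.00 = 8.31231 mol.
Step 1 (O2:CO2 = 1:2): theoretical n(CO2) = 16.6246 mol; at 67.57% yield, n(CO2) = 11.2333 mol.
Step 2 (CO2:CaCO3 = 1:1): theoretical n(CaCO3) = 11.2333 mol, so theoretical mass = 11.2333 × 100.09 = 1124.34 g.
At 72.36% yield, actual mass of CaCO3 = 1124.34 × 0.7236 = 813.570 g.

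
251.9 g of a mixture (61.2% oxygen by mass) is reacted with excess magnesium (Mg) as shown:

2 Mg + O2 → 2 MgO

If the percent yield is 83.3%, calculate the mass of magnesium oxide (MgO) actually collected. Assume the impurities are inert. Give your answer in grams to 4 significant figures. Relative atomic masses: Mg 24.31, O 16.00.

323.5 g

Pure O2 available = 251.9 g × 0.612 = 154.16 g.
M(O2) = 2(16.00) = 32.00 g/mol.
M(MgO) = 24.31 + 16.00 = 40.31 g/mol.
n(O2) = 154.16 g / 32.00 g/mol = 4.8176 mol.
From the equation the O2:MgO mole ratio is 1:2, so n(MgO) = 4.8176 × 2/1 = 9.6352 mol.
Mass of MgO = 9.6352 mol × 40.31 g/mol = 388.39 g.
Actual mass collected = 388.39 g × 0.833 = 323.53 g.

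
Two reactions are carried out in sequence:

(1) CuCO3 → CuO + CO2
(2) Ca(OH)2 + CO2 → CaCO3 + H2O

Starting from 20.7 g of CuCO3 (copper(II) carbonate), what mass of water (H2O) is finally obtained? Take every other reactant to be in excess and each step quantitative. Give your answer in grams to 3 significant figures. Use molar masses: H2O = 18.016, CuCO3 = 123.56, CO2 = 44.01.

3.02 g

n(CuCO3) = 20.70 / 123.56 = 0.1675 mol.
Step 1 gives a 1:1 ratio of CuCO3 to CO2, so n(CO2) = 0.1675 mol.
In step 2 the CO2:H2O ratio is 1:1, so n(H2O) = 0.1675 mol.
Mass of H2O = 0.1675 × 18.016 = 3.018 g.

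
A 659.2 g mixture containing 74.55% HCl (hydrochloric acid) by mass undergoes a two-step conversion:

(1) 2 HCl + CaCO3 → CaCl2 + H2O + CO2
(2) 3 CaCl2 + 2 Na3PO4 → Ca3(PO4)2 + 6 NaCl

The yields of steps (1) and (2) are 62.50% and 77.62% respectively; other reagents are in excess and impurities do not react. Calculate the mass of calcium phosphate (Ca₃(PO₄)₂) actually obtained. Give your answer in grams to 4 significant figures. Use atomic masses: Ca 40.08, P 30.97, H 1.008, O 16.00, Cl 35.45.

Pure HCl = 659.2 × 0.7455 = 491.43 g.
M(HCl) = 1.008 + 35.45 = 36.458 g/mol.
M(Ca3(PO4)2) = 3(40.08) + 2(30.97) + 8(16.00) = 310.18 g/mol.
n(HCl) = 491.43 / 36.458 = 13.479 mol.
Step 1 (HCl:CaCl2 = 2:1): theoretical n(CaCl2) = 6.7397 mol; at 62.50% yield, n(CaCl2) = 4.2123 mol.
Step 2 (CaCl2:Ca3(PO4)2 = 3:1): theoretical n(Ca3(PO4)2) = 1.4041 mol, so theoretical mass = 1.4041 × 310.18 = 435.53 g.
At 77.62% yield, actual mass of Ca3(PO4)2 = 435.53 × 0.7762 = 338.06 g.

338.1 g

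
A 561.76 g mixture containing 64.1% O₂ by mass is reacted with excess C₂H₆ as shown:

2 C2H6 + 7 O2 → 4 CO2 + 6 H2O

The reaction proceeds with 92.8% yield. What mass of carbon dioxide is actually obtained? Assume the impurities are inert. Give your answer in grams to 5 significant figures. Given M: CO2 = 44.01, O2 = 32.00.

262.62 g

Pure O2 available = 561.76 g × 0.641 = 360.088 g.
n(O2) = 360.088 g / 32.00 g/mol = 11.2528 mol.
From the equation the O2:CO2 mole ratio is 7:4, so n(CO2) = 11.2528 × 4/7 = 6.43015 mol.
Mass of CO2 = 6.43015 mol × 44.01 g/mol = 282.991 g.
Actual mass collected = 282.991 g × 0.928 = 262.615 g.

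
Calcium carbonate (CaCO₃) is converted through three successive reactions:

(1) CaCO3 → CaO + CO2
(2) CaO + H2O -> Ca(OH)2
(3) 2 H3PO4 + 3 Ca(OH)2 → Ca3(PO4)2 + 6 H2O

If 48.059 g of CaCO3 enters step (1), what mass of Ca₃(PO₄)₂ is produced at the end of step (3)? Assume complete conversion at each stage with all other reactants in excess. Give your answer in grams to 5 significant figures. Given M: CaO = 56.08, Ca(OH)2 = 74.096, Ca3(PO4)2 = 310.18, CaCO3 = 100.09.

n(CaCO3) = 48.059 / 100.09 = 0.480158 mol.
Reaction (1): CaCO3→CaO ratio 1:1 ⇒ n(CaO) = 0.480158 mol.
Reaction (2): CaO→Ca(OH)2 ratio 1:1 ⇒ n(Ca(OH)2) = 0.480158 mol.
Reaction (3): Ca(OH)2→Ca3(PO4)2 ratio 3:1 ⇒ n(Ca3(PO4)2) = 0.160053 mol.
Mass of Ca3(PO4)2 = 0.160053 × 310.18 = 49.6451 g.

49.645 g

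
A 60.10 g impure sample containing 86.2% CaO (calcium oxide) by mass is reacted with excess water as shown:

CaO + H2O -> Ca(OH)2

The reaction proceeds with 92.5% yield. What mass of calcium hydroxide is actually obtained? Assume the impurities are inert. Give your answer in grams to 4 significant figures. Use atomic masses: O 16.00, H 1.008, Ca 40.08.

Pure CaO available = 60.10 g × 0.862 = 51.806 g.
M(CaO) = 40.08 + 16.00 = 56.08 g/mol.
M(Ca(OH)2) = 40.08 + 2(16.00) + 2(1.008) = 74.096 g/mol.
n(CaO) = 51.806 g / 56.08 g/mol = 0.92379 mol.
From the equation the CaO:Ca(OH)2 mole ratio is 1:1, so n(Ca(OH)2) = 0.92379 × 1/1 = 0.92379 mol.
Mass of Ca(OH)2 = 0.92379 mol × 74.096 g/mol = 68.449 g.
Actual mass collected = 68.449 g × 0.925 = 63.316 g.

63.32 g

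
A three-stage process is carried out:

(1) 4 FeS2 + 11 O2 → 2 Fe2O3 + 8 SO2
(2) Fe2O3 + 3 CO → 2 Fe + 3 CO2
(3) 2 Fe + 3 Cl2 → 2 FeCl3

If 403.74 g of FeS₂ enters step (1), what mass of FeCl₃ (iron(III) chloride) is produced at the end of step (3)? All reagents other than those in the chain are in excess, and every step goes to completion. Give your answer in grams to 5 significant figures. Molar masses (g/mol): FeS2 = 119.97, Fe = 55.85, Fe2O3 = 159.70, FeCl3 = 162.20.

545.86 g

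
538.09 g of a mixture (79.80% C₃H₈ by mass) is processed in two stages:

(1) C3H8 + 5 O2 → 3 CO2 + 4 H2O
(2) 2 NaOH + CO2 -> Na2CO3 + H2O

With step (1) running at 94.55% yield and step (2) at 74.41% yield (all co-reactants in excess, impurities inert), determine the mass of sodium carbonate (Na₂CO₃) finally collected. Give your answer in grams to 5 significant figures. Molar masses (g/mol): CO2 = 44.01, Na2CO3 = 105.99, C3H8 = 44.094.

2178.5 g

Pure C3H8 = 538.09 × 0.7980 = 429.396 g.
n(C3H8) = 429.396 / 44.094 = 9.73819 mol.
Step 1 (C3H8:CO2 = 1:3): theoretical n(CO2) = 29.2146 mol; at 94.55% yield, n(CO2) = 27.6224 mol.
Step 2 (CO2:Na2CO3 = 1:1): theoretical n(Na2CO3) = 27.6224 mol, so theoretical mass = 27.6224 × 105.99 = 2927.70 g.
At 74.41% yield, actual mass of Na2CO3 = 2927.70 × 0.7441 = 2178.50 g.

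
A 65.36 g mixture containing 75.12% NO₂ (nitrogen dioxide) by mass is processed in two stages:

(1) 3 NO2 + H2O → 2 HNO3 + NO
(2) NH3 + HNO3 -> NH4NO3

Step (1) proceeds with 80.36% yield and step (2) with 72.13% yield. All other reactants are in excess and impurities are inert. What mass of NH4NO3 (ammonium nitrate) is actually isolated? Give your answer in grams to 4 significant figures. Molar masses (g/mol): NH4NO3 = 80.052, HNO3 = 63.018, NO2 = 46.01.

Pure NO2 = 65.36 × 0.7512 = 49.098 g.
n(NO2) = 49.098 / 46.01 = 1.0671 mol.
Step 1 (NO2:HNO3 = 3:2): theoretical n(HNO3) = 0.71142 mol; at 80.36% yield, n(HNO3) = 0.57169 mol.
Step 2 (HNO3:NH4NO3 = 1:1): theoretical n(NH4NO3) = 0.57169 mol, so theoretical mass = 0.57169 × 80.052 = 45.765 g.
At 72.13% yield, actual mass of NH4NO3 = 45.765 × 0.7213 = 33.011 g.

33.01 g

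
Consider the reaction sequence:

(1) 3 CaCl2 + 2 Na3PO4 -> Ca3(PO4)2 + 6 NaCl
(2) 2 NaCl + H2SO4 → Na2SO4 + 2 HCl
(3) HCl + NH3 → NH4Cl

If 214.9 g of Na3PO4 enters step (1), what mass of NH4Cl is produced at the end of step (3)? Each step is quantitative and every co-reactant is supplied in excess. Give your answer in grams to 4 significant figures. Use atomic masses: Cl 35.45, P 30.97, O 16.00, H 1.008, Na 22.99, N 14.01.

M(Na3PO4) = 3(22.99) + 30.97 + 4(16.00) = 163.94 g/mol.
M(NH4Cl) = 14.01 + 4(1.008) + 35.45 = 53.492 g/mol.
n(Na3PO4) = 214.9 / 163.94 = 1.3108 mol.
Reaction (1): Na3PO4→NaCl ratio 2:6 ⇒ n(NaCl) = 3.9325 mol.
Reaction (2): NaCl→HCl ratio 2:2 ⇒ n(HCl) = 3.9325 mol.
Reaction (3): HCl→NH4Cl ratio 1:1 ⇒ n(NH4Cl) = 3.9325 mol.
Mass of NH4Cl = 3.9325 × 53.492 = 210.36 g.

210.4 g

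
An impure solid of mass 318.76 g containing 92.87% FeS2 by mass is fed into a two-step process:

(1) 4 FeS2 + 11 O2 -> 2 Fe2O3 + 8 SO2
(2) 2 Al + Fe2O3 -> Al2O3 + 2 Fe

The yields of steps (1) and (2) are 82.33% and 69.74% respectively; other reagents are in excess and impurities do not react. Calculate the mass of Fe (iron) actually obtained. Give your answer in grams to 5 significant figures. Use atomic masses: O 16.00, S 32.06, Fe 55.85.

79.128 g

Pure FeS2 = 318.76 × 0.9287 = 296.032 g.
M(FeS2) = 55.85 + 2(32.06) = 119.97 g/mol.
M(Fe) = 55.85 g/mol.
n(FeS2) = 296.032 / 119.97 = 2.46755 mol.
Step 1 (FeS2:Fe2O3 = 4:2): theoretical n(Fe2O3) = 1.23378 mol; at 82.33% yield, n(Fe2O3) = 1.01577 mol.
Step 2 (Fe2O3:Fe = 1:2): theoretical n(Fe) = 2.03154 mol, so theoretical mass = 2.03154 × 55.85 = 113.461 g.
At 69.74% yield, actual mass of Fe = 113.461 × 0.6974 = 79.1279 g.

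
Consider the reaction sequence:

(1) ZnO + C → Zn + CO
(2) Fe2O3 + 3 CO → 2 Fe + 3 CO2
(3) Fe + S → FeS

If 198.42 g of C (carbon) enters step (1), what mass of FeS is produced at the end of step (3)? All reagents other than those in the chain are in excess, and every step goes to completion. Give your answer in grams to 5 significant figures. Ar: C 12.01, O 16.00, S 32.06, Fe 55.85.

M(C) = 12.01 g/mol.
M(FeS) = 55.85 + 32.06 = 87.91 g/mol.
n(C) = 198.42 / 12.01 = 16.5212 mol.
Reaction (1): C→CO ratio 1:1 ⇒ n(CO) = 16.5212 mol.
Reaction (2): CO→Fe ratio 3:2 ⇒ n(Fe) = 11.0142 mol.
Reaction (3): Fe→FeS ratio 1:1 ⇒ n(FeS) = 11.0142 mol.
Mass of FeS = 11.0142 × 87.91 = 968.254 g.

968.25 g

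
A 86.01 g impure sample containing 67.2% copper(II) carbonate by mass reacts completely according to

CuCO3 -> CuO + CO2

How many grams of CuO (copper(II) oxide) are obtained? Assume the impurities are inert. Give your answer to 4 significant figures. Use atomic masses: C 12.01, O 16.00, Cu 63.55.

Mass of pure CuCO3 = 86.01 g × 0.672 = 57.799 g.
M(CuCO3) = 63.55 + 12.01 + 3(16.00) = 123.56 g/mol.
M(CuO) = 63.55 + 16.00 = 79.55 g/mol.
n(CuCO3) = 57.799 g / 123.56 g/mol = 0.46778 mol.
From the equation the CuCO3:CuO mole ratio is 1:1, so n(CuO) = 0.46778 × 1/1 = 0.46778 mol.
Mass of CuO = 0.46778 mol × 79.55 g/mol = 37.212 g.

37.21 g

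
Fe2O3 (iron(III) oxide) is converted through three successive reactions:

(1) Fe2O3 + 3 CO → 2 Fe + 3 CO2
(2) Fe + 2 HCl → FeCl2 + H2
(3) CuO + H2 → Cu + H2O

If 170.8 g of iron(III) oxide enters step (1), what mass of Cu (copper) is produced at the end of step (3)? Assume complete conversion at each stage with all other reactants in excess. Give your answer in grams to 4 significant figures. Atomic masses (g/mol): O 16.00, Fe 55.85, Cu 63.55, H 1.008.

135.9 g

M(Fe2O3) = 2(55.85) + 3(16.00) = 159.70 g/mol.
M(Cu) = 63.55 g/mol.
n(Fe2O3) = 170.8 / 159.70 = 1.0695 mol.
Reaction (1): Fe2O3→Fe ratio 1:2 ⇒ n(Fe) = 2.1390 mol.
Reaction (2): Fe→H2 ratio 1:1 ⇒ n(H2) = 2.1390 mol.
Reaction (3): H2→Cu ratio 1:1 ⇒ n(Cu) = 2.1390 mol.
Mass of Cu = 2.1390 × 63.55 = 135.93 g.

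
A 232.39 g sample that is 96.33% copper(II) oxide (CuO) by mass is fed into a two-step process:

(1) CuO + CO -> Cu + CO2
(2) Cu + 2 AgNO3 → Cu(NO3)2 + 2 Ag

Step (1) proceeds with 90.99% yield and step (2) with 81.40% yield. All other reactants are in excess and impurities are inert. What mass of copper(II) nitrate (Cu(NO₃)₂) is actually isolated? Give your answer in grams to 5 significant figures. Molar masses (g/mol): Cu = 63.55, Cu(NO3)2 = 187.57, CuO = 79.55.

390.95 g

Pure CuO = 232.39 × 0.9633 = 223.861 g.
n(CuO) = 223.861 / 79.55 = 2.81410 mol.
Step 1 (CuO:Cu = 1:1): theoretical n(Cu) = 2.81410 mol; at 90.99% yield, n(Cu) = 2.56055 mol.
Step 2 (Cu:Cu(NO3)2 = 1:1): theoretical n(Cu(NO3)2) = 2.56055 mol, so theoretical mass = 2.56055 × 187.57 = 480.281 g.
At 81.40% yield, actual mass of Cu(NO3)2 = 480.281 × 0.8140 = 390.949 g.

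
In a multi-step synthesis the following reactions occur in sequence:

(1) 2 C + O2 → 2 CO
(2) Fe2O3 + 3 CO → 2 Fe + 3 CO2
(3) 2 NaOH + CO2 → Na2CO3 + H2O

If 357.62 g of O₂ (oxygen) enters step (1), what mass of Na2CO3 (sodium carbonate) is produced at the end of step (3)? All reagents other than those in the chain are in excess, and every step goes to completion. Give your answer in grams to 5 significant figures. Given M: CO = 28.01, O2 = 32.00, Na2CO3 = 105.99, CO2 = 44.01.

2369.0 g

n(O2) = 357.62 / 32.00 = 11.1756 mol.
Reaction (1): O2→CO ratio 1:2 ⇒ n(CO) = 22.3513 mol.
Reaction (2): CO→CO2 ratio 3:3 ⇒ n(CO2) = 22.3513 mol.
Reaction (3): CO2→Na2CO3 ratio 1:1 ⇒ n(Na2CO3) = 22.3513 mol.
Mass of Na2CO3 = 22.3513 × 105.99 = 2369.01 g.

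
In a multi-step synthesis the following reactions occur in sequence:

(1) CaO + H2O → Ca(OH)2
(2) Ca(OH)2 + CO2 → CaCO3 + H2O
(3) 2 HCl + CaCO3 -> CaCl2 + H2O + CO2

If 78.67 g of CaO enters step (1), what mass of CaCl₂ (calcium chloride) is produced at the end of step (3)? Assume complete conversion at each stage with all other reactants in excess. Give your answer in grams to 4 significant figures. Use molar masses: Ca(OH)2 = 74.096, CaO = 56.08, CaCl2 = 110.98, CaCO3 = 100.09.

n(CaO) = 78.67 / 56.08 = 1.4028 mol.
Reaction (1): CaO→Ca(OH)2 ratio 1:1 ⇒ n(Ca(OH)2) = 1.4028 mol.
Reaction (2): Ca(OH)2→CaCO3 ratio 1:1 ⇒ n(CaCO3) = 1.4028 mol.
Reaction (3): CaCO3→CaCl2 ratio 1:1 ⇒ n(CaCl2) = 1.4028 mol.
Mass of CaCl2 = 1.4028 × 110.98 = 155.68 g.

155.7 g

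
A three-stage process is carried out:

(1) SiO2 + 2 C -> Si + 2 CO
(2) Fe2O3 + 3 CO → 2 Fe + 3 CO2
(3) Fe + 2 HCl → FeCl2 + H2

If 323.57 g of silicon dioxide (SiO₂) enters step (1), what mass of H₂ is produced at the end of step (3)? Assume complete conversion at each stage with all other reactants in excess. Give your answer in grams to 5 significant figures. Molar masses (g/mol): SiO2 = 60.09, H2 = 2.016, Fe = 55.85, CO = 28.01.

14.474 g

n(SiO2) = 323.57 / 60.09 = 5.38476 mol.
Reaction (1): SiO2→CO ratio 1:2 ⇒ n(CO) = 10.7695 mol.
Reaction (2): CO→Fe ratio 3:2 ⇒ n(Fe) = 7.17967 mol.
Reaction (3): Fe→H2 ratio 1:1 ⇒ n(H2) = 7.17967 mol.
Mass of H2 = 7.17967 × 2.016 = 14.4742 g.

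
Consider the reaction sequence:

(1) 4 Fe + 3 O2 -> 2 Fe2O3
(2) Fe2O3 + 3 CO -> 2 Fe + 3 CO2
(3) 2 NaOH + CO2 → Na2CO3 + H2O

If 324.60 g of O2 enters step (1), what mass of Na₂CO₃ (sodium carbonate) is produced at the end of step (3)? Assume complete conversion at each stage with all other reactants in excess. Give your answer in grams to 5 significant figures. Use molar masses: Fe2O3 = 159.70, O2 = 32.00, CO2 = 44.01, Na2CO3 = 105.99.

2150.3 g

n(O2) = 324.60 / 32.00 = 10.1438 mol.
Reaction (1): O2→Fe2O3 ratio 3:2 ⇒ n(Fe2O3) = 6.76250 mol.
Reaction (2): Fe2O3→CO2 ratio 1:3 ⇒ n(CO2) = 20.2875 mol.
Reaction (3): CO2→Na2CO3 ratio 1:1 ⇒ n(Na2CO3) = 20.2875 mol.
Mass of Na2CO3 = 20.2875 × 105.99 = 2150.27 g.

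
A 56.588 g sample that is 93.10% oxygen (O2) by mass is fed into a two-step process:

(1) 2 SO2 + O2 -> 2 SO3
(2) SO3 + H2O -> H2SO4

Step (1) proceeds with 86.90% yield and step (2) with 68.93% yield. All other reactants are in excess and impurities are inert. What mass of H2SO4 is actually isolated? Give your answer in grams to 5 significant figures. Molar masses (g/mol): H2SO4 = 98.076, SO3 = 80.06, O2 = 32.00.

Pure O2 = 56.588 × 0.9310 = 52.6834 g.
n(O2) = 52.6834 / 32.00 = 1.64636 mol.
Step 1 (O2:SO3 = 1:2): theoretical n(SO3) = 3.29271 mol; at 86.90% yield, n(SO3) = 2.86137 mol.
Step 2 (SO3:H2SO4 = 1:1): theoretical n(H2SO4) = 2.86137 mol, so theoretical mass = 2.86137 × 98.076 = 280.632 g.
At 68.93% yield, actual mass of H2SO4 = 280.632 × 0.6893 = 193.439 g.

193.44 g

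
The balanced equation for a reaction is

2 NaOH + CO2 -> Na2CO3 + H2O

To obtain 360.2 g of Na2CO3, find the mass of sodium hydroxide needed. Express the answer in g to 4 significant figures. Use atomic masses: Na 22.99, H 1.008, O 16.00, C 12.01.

271.9 g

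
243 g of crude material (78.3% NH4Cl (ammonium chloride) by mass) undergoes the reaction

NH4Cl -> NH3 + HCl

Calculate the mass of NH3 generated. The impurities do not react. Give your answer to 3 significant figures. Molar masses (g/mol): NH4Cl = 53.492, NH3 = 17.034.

Mass of pure NH4Cl = 243 g × 0.783 = 190.3 g.
n(NH4Cl) = 190.3 g / 53.492 g/mol = 3.557 mol.
From the equation the NH4Cl:NH3 mole ratio is 1:1, so n(NH3) = 3.557 × 1/1 = 3.557 mol.
Mass of NH3 = 3.557 mol × 17.034 g/mol = 60.59 g.

60.6 g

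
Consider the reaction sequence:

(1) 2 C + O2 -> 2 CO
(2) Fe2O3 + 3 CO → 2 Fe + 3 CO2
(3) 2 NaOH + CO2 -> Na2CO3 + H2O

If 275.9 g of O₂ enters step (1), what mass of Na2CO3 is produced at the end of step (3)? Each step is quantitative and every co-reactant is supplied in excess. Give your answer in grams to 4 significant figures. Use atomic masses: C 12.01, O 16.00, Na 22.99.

1828 g

M(O2) = 2(16.00) = 32.00 g/mol.
M(Na2CO3) = 2(22.99) + 12.01 + 3(16.00) = 105.99 g/mol.
n(O2) = 275.9 / 32.00 = 8.6219 mol.
Reaction (1): O2→CO ratio 1:2 ⇒ n(CO) = 17.244 mol.
Reaction (2): CO→CO2 ratio 3:3 ⇒ n(CO2) = 17.244 mol.
Reaction (3): CO2→Na2CO3 ratio 1:1 ⇒ n(Na2CO3) = 17.244 mol.
Mass of Na2CO3 = 17.244 × 105.99 = 1827.7 g.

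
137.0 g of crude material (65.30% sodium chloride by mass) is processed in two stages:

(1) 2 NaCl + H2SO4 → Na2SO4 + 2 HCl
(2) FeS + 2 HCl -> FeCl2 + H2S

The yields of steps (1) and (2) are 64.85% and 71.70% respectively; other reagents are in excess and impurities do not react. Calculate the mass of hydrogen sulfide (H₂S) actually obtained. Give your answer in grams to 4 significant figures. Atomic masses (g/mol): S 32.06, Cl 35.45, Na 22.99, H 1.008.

12.13 g

Pure NaCl = 137.0 × 0.6530 = 89.461 g.
M(NaCl) = 22.99 + 35.45 = 58.44 g/mol.
M(H2S) = 2(1.008) + 32.06 = 34.076 g/mol.
n(NaCl) = 89.461 / 58.44 = 1.5308 mol.
Step 1 (NaCl:HCl = 2:2): theoretical n(HCl) = 1.5308 mol; at 64.85% yield, n(HCl) = 0.99274 mol.
Step 2 (HCl:H2S = 2:1): theoretical n(H2S) = 0.49637 mol, so theoretical mass = 0.49637 × 34.076 = 16.914 g.
At 71.70% yield, actual mass of H2S = 16.914 × 0.7170 = 12.128 g.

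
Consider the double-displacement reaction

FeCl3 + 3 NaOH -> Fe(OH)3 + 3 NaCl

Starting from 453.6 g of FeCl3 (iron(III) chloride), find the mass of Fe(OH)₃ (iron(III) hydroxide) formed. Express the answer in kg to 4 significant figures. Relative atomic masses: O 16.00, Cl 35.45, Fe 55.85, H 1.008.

0.2989 kg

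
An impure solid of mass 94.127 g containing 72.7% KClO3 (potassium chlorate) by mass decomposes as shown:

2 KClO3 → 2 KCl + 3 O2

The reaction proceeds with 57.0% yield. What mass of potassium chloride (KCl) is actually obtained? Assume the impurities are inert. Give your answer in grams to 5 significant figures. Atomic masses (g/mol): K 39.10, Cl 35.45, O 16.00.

Pure KClO3 available = 94.127 g × 0.727 = 68.4303 g.
M(KClO3) = 39.10 + 35.45 + 3(16.00) = 122.55 g/mol.
M(KCl) = 39.10 + 35.45 = 74.55 g/mol.
n(KClO3) = 68.4303 g / 122.55 g/mol = 0.558387 mol.
From the equation the KClO3:KCl mole ratio is 2:2, so n(KCl) = 0.558387 × 2/2 = 0.558387 mol.
Mass of KCl = 0.558387 mol × 74.55 g/mol = 41.6278 g.
Actual mass collected = 41.6278 g × 0.570 = 23.7278 g.

23.728 g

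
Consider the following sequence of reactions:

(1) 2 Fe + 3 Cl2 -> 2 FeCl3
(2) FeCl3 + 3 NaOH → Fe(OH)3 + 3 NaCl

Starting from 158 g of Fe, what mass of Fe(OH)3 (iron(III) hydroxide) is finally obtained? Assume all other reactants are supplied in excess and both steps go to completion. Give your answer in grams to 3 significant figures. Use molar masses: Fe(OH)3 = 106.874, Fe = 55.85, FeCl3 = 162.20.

302 g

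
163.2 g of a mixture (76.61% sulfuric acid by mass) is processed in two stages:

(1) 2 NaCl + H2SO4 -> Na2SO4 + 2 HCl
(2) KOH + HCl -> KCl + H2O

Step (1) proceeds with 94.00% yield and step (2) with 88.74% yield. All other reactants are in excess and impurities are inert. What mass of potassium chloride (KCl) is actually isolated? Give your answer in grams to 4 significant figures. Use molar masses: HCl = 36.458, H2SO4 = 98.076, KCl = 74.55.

Pure H2SO4 = 163.2 × 0.7661 = 125.03 g.
n(H2SO4) = 125.03 / 98.076 = 1.2748 mol.
Step 1 (H2SO4:HCl = 1:2): theoretical n(HCl) = 2.5496 mol; at 94.00% yield, n(HCl) = 2.3966 mol.
Step 2 (HCl:KCl = 1:1): theoretical n(KCl) = 2.3966 mol, so theoretical mass = 2.3966 × 74.55 = 178.67 g.
At 88.74% yield, actual mass of KCl = 178.67 × 0.8874 = 158.55 g.

158.6 g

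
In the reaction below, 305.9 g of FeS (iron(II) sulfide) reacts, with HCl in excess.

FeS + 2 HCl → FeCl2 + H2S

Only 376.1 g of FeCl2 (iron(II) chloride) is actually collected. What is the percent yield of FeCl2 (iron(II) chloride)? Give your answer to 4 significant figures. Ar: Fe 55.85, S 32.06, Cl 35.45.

M(FeS) = 55.85 + 32.06 = 87.91 g/mol.
M(FeCl2) = 55.85 + 2(35.45) = 126.75 g/mol.
n(FeS) = 305.90 g / 87.91 g/mol = 3.4797 mol.
From the equation the FeS:FeCl2 mole ratio is 1:1, so n(FeCl2) = 3.4797 × 1/1 = 3.4797 mol.
Mass of FeCl2 = 3.4797 mol × 126.75 g/mol = 441.05 g.
This is the theoretical yield. Percent yield = 376.1 g / 441.05 g × 100% = 85.274%.

85.27 %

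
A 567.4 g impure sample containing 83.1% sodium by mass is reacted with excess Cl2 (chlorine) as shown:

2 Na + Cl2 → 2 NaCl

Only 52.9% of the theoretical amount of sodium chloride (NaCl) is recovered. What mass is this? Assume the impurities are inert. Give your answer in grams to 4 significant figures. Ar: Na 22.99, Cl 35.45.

634.0 g

Pure Na available = 567.4 g × 0.831 = 471.51 g.
M(Na) = 22.99 g/mol.
M(NaCl) = 22.99 + 35.45 = 58.44 g/mol.
n(Na) = 471.51 g / 22.99 g/mol = 20.509 mol.
From the equation the Na:NaCl mole ratio is 2:2, so n(NaCl) = 20.509 × 2/2 = 20.509 mol.
Mass of NaCl = 20.509 mol × 58.44 g/mol = 1198.6 g.
Actual mass collected = 1198.6 g × 0.529 = 634.04 g.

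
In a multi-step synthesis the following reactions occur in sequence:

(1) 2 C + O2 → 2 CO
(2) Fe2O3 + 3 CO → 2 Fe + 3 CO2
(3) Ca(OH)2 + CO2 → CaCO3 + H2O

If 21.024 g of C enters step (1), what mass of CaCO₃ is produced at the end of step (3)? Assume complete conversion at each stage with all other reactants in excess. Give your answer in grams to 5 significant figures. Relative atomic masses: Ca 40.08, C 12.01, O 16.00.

M(C) = 12.01 g/mol.
M(CaCO3) = 40.08 + 12.01 + 3(16.00) = 100.09 g/mol.
n(C) = 21.024 / 12.01 = 1.75054 mol.
Reaction (1): C→CO ratio 2:2 ⇒ n(CO) = 1.75054 mol.
Reaction (2): CO→CO2 ratio 3:3 ⇒ n(CO2) = 1.75054 mol.
Reaction (3): CO2→CaCO3 ratio 1:1 ⇒ n(CaCO3) = 1.75054 mol.
Mass of CaCO3 = 1.75054 × 100.09 = 175.212 g.

175.21 g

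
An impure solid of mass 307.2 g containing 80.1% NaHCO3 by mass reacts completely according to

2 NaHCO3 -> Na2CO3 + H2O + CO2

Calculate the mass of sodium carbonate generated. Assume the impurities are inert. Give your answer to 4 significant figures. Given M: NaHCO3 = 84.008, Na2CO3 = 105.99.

155.2 g

Mass of pure NaHCO3 = 307.2 g × 0.801 = 246.07 g.
n(NaHCO3) = 246.07 g / 84.008 g/mol = 2.9291 mol.
From the equation the NaHCO3:Na2CO3 mole ratio is 2:1, so n(Na2CO3) = 2.9291 × 1/2 = 1.4645 mol.
Mass of Na2CO3 = 1.4645 mol × 105.99 g/mol = 155.23 g.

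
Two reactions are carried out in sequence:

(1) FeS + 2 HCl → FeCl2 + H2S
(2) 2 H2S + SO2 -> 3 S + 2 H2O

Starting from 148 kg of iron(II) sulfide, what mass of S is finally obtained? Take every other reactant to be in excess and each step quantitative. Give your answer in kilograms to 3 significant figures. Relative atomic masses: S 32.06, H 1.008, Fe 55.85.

M(FeS) = 55.85 + 32.06 = 87.91 g/mol.
M(S) = 32.06 g/mol.
148 kg = 148000 g.
n(FeS) = 148000 / 87.91 = 1684 mol.
Step 1 gives a 1:1 ratio of FeS to H2S, so n(H2S) = 1684 mol.
In step 2 the H2S:S ratio is 2:3, so n(S) = 2525 mol.
Mass of S = 2525 × 32.06 = 80960 g = 81.0 kg.

81.0 kg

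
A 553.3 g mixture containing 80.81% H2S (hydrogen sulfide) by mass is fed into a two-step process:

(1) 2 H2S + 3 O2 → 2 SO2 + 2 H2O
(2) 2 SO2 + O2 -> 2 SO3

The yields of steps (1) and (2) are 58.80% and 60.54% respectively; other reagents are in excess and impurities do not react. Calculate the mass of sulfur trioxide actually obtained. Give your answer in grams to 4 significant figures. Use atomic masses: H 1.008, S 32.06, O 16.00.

373.9 g

Pure H2S = 553.3 × 0.8081 = 447.12 g.
M(H2S) = 2(1.008) + 32.06 = 34.076 g/mol.
M(SO3) = 32.06 + 3(16.00) = 80.06 g/mol.
n(H2S) = 447.12 / 34.076 = 13.121 mol.
Step 1 (H2S:SO2 = 2:2): theoretical n(SO2) = 13.121 mol; at 58.80% yield, n(SO2) = 7.7153 mol.
Step 2 (SO2:SO3 = 2:2): theoretical n(SO3) = 7.7153 mol, so theoretical mass = 7.7153 × 80.06 = 617.69 g.
At 60.54% yield, actual mass of SO3 = 617.69 × 0.6054 = 373.95 g.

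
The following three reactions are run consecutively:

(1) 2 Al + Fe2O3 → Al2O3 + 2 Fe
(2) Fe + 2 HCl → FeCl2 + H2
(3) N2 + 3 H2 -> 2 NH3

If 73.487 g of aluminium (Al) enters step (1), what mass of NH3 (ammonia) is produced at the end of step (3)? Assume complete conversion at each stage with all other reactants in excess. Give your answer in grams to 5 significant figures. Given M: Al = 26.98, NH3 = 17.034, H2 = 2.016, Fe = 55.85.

30.931 g

n(Al) = 73.487 / 26.98 = 2.72376 mol.
Reaction (1): Al→Fe ratio 2:2 ⇒ n(Fe) = 2.72376 mol.
Reaction (2): Fe→H2 ratio 1:1 ⇒ n(H2) = 2.72376 mol.
Reaction (3): H2→NH3 ratio 3:2 ⇒ n(NH3) = 1.81584 mol.
Mass of NH3 = 1.81584 × 17.034 = 30.9310 g.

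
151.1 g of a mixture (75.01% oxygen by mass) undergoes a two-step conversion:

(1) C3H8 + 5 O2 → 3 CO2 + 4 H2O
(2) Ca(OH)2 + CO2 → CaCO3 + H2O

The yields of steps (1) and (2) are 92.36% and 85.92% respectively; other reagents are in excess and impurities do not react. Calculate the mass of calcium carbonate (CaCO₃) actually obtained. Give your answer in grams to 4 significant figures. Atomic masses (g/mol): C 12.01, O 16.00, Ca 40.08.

168.8 g

Pure O2 = 151.1 × 0.7501 = 113.34 g.
M(O2) = 2(16.00) = 32.00 g/mol.
M(CaCO3) = 40.08 + 12.01 + 3(16.00) = 100.09 g/mol.
n(O2) = 113.34 / 32.00 = 3.5419 mol.
Step 1 (O2:CO2 = 5:3): theoretical n(CO2) = 2.1251 mol; at 92.36% yield, n(CO2) = 1.9628 mol.
Step 2 (CO2:CaCO3 = 1:1): theoretical n(CaCO3) = 1.9628 mol, so theoretical mass = 1.9628 × 100.09 = 196.45 g.
At 85.92% yield, actual mass of CaCO3 = 196.45 × 0.8592 = 168.79 g.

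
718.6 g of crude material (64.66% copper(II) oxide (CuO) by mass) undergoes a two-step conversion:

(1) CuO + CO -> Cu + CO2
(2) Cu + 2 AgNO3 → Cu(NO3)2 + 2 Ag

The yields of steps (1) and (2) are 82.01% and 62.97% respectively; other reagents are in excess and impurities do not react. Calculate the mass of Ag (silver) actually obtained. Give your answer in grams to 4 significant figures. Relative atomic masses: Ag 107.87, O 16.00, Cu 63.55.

650.7 g

Pure CuO = 718.6 × 0.6466 = 464.65 g.
M(CuO) = 63.55 + 16.00 = 79.55 g/mol.
M(Ag) = 107.87 g/mol.
n(CuO) = 464.65 / 79.55 = 5.8409 mol.
Step 1 (CuO:Cu = 1:1): theoretical n(Cu) = 5.8409 mol; at 82.01% yield, n(Cu) = 4.7902 mol.
Step 2 (Cu:Ag = 1:2): theoretical n(Ag) = 9.5803 mol, so theoretical mass = 9.5803 × 107.87 = 1033.4 g.
At 62.97% yield, actual mass of Ag = 1033.4 × 0.6297 = 650.75 g.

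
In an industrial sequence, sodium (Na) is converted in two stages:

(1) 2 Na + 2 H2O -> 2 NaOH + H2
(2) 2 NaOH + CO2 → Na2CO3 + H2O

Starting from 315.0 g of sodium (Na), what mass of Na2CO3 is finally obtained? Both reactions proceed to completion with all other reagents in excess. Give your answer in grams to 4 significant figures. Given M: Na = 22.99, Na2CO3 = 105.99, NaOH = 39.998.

726.1 g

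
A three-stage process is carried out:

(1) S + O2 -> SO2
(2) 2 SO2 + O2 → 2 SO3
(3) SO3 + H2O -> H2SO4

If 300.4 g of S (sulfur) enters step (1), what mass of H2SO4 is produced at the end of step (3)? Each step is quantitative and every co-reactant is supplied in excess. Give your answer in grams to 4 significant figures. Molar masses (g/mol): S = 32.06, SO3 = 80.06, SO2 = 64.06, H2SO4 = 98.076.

n(S) = 300.4 / 32.06 = 9.3699 mol.
Reaction (1): S→SO2 ratio 1:1 ⇒ n(SO2) = 9.3699 mol.
Reaction (2): SO2→SO3 ratio 2:2 ⇒ n(SO3) = 9.3699 mol.
Reaction (3): SO3→H2SO4 ratio 1:1 ⇒ n(H2SO4) = 9.3699 mol.
Mass of H2SO4 = 9.3699 × 98.076 = 918.97 g.

919.0 g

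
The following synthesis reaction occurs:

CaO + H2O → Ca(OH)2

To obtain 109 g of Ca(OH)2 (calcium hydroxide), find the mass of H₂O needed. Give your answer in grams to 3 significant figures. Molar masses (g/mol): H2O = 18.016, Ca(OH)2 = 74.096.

26.5 g

n(Ca(OH)2) = 109.0 g / 74.096 g/mol = 1.471 mol.
From the equation the Ca(OH)2:H2O mole ratio is 1:1, so n(H2O) = 1.471 × 1/1 = 1.471 mol.
Mass of H2O = 1.471 mol × 18.016 g/mol = 26.50 g.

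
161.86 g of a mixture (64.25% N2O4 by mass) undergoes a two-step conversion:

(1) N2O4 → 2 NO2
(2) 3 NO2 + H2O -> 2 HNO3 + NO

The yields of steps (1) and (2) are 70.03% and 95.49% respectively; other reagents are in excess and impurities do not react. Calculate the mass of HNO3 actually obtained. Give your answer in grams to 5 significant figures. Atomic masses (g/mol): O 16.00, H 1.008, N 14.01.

63.500 g

Pure N2O4 = 161.86 × 0.6425 = 103.995 g.
M(N2O4) = 2(14.01) + 4(16.00) = 92.02 g/mol.
M(HNO3) = 1.008 + 14.01 + 3(16.00) = 63.018 g/mol.
n(N2O4) = 103.995 / 92.02 = 1.13014 mol.
Step 1 (N2O4:NO2 = 1:2): theoretical n(NO2) = 2.26027 mol; at 70.03% yield, n(NO2) = 1.58287 mol.
Step 2 (NO2:HNO3 = 3:2): theoretical n(HNO3) = 1.05524 mol, so theoretical mass = 1.05524 × 63.018 = 66.4994 g.
At 95.49% yield, actual mass of HNO3 = 66.4994 × 0.9549 = 63.5003 g.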